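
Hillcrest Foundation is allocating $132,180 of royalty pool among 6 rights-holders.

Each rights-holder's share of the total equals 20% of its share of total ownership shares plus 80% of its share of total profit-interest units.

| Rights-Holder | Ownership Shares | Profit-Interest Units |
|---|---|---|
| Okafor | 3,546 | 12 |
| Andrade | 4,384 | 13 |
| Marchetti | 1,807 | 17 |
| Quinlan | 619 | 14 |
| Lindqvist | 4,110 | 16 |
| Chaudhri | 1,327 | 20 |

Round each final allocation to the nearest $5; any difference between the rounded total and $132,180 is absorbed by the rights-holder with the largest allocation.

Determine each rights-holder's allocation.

Ownership shares total 15,793; profit-interest units total 92.
Composite weights (20% ownership shares + 80% profit-interest units): Okafor 0.1493; Andrade 0.1686; Marchetti 0.1707; Quinlan 0.1296; Lindqvist 0.1912; Chaudhri 0.1907.
Proportional shares: Okafor 19,728.37; Andrade 22,280.49; Marchetti 22,564.40; Quinlan 17,127.63; Lindqvist 25,270.02; Chaudhri 25,209.10.
Rounded to nearest $5: Okafor $19,730; Andrade $22,280; Marchetti $22,565; Quinlan $17,130; Lindqvist $25,270; Chaudhri $25,210. Sum = $132,185.
Difference $132,180 − $132,185 = −$5 applied to largest allocation (Lindqvist): Lindqvist becomes $25,265.

Okafor: $19,730; Andrade: $22,280; Marchetti: $22,565; Quinlan: $17,130; Lindqvist: $25,265; Chaudhri: $25,210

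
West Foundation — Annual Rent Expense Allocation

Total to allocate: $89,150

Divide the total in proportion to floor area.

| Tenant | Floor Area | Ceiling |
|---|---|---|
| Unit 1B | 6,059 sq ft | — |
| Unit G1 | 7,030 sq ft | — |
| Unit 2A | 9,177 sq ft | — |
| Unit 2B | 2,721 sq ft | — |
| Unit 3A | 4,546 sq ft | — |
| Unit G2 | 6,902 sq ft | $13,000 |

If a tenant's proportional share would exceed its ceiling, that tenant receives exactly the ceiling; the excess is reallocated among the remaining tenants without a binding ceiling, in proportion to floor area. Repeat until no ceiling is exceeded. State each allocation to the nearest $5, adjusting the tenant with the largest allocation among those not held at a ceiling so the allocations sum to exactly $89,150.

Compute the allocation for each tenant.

Combined floor area = 36,435.
Unconstrained shares: Unit 1B 14,825.30; Unit G1 17,201.17; Unit 2A 22,454.50; Unit 2B 6,657.81; Unit 3A 11,123.26; Unit G2 16,887.97.
Cap binds for Unit G2 ($13,000); remaining pool $76,150 reallocated over remaining floor area 29,533.
Shares after redistribution: Unit 1B 15,622.96 → $15,625; Unit G1 18,126.65 → $18,125; Unit 2A 23,662.63 → $23,665; Unit 2B 7,016.02 → $7,015; Unit 3A 11,721.73 → $11,720.

Unit 1B: $15,625 · Unit G1: $18,125 · Unit 2A: $23,665 · Unit 2B: $7,015 · Unit 3A: $11,720 · Unit G2: $13,000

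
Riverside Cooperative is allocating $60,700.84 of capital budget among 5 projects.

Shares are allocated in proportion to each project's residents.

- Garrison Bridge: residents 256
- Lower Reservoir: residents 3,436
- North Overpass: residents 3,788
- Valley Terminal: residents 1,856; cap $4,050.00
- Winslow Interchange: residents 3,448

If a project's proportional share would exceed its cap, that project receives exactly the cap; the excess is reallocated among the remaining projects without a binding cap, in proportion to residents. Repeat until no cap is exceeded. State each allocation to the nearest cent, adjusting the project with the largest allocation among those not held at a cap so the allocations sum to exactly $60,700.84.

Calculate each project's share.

Total residents = 12,784.
Proportional shares (ignoring caps): Garrison Bridge 1,215.5362; Lower Reservoir 16,314.7752; North Overpass 17,986.1375; Valley Terminal 8,812.6376; Winslow Interchange 16,371.7535.
Capped: Valley Terminal ($4,050.00); residual $56,650.84 reallocated over remaining residents 10,928.
Remaining shares: Garrison Bridge 1,327.1061 → $1,327.11; Lower Reservoir 17,812.2517 → $17,812.25; North Overpass 19,637.0225 → $19,637.02; Winslow Interchange 17,874.4598 → $17,874.46.

Garrison Bridge: $1,327.11; Lower Reservoir: $17,812.25; North Overpass: $19,637.02; Valley Terminal: $4,050.00; Winslow Interchange: $17,874.46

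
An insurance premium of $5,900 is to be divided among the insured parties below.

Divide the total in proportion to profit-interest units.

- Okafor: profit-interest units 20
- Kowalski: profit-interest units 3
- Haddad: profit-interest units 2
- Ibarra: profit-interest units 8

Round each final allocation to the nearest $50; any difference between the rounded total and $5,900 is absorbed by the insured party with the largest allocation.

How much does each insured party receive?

Sum of profit-interest units: 33.
Pro-rata amounts: Okafor 20/33 × $5,900 = 3,575.76; Kowalski 3/33 × $5,900 = 536.36; Haddad 2/33 × $5,900 = 357.58; Ibarra 8/33 × $5,900 = 1,430.30.
After rounding ($50): Okafor $3,600; Kowalski $550; Haddad $350; Ibarra $1,450. Sum = $5,950.
Difference $5,900 − $5,950 = −$50 applied to largest allocation (Okafor): Okafor becomes $3,550.

Okafor: $3,550; Kowalski: $550; Haddad: $350; Ibarra: $1,450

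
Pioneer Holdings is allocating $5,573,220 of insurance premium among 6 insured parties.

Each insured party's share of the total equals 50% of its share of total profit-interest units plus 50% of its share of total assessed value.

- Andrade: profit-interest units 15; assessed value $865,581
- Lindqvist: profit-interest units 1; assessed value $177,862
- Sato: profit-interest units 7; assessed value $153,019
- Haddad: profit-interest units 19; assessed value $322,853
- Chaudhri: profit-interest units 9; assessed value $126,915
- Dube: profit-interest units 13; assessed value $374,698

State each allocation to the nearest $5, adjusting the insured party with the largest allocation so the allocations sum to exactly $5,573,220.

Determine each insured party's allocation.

Andrade: $1,846,645; Lindqvist: $288,790; Sato: $515,780; Haddad: $1,272,450; Chaudhri: $566,865; Dube: $1,082,690

Profit-interest units total 64; assessed value total 2,020,928.
Composite weights (50% profit-interest units + 50% assessed value): Andrade 0.3313; Lindqvist 0.0518; Sato 0.0925; Haddad 0.2283; Chaudhri 0.1017; Dube 0.1943.
Proportional shares: Andrade 1,846,640.96; Lindqvist 288,790.50; Sato 515,779.76; Haddad 1,272,449.24; Chaudhri 566,867.13; Dube 1,082,692.40.
After rounding ($5): Andrade $1,846,640; Lindqvist $288,790; Sato $515,780; Haddad $1,272,450; Chaudhri $566,865; Dube $1,082,690. Sum = $5,573,215.
Difference $5,573,220 − $5,573,215 = +$5 applied to largest allocation (Andrade): Andrade becomes $1,846,645.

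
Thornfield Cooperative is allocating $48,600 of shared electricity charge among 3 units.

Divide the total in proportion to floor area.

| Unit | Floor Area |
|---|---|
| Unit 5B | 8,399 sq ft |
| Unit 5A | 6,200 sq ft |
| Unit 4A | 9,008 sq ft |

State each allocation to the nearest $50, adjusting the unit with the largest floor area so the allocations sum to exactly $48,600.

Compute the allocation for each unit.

Unit 5B: $17,300 · Unit 5A: $12,750 · Unit 4A: $18,550

Floor area total: 8,399 + 6,200 + 9,008 = 23,607.
Raw shares: Unit 5B 17,291.12; Unit 5A 12,764.01; Unit 4A 18,544.87.
Rounded to nearest $50: Unit 5B $17,300; Unit 5A $12,750; Unit 4A $18,550. Sum = $48,600.
No rounding difference to absorb.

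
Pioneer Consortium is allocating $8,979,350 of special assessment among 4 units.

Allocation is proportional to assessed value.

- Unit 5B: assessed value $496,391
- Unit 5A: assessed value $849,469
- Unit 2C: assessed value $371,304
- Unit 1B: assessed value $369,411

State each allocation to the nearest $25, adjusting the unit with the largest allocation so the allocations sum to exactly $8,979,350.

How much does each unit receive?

Unit 5B: $2,136,175; Unit 5A: $3,655,575; Unit 2C: $1,597,875; Unit 1B: $1,589,725

Combined assessed value = 2,086,575.
Raw shares: Unit 5B 496,391/2,086,575 × $8,979,350 = 2,136,165.02; Unit 5A 849,469/2,086,575 × $8,979,350 = 3,655,598.03; Unit 2C 371,304/2,086,575 × $8,979,350 = 1,597,866.63; Unit 1B 369,411/2,086,575 × $8,979,350 = 1,589,720.31.
Rounded to nearest $25: Unit 5B $2,136,175; Unit 5A $3,655,600; Unit 2C $1,597,875; Unit 1B $1,589,725. Sum = $8,979,375.
Difference $8,979,350 − $8,979,375 = −$25 applied to largest allocation (Unit 5A): Unit 5A becomes $3,655,575.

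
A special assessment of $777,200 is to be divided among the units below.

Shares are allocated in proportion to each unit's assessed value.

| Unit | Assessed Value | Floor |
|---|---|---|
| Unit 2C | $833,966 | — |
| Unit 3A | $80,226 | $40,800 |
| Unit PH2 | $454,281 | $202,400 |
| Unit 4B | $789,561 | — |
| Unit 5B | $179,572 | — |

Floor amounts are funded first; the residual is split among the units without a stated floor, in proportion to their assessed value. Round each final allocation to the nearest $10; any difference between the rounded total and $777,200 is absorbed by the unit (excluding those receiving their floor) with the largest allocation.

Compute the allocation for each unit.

Guaranteed amounts: Unit 3A $40,800; Unit PH2 $202,400. Remaining pool $534,000.
Remaining pool split over remaining assessed value 1,803,099: Unit 2C 246,984.69 → $246,980; Unit 4B 233,833.85 → $233,830; Unit 5B 53,181.47 → $53,180.
Rounding difference +$10 applied to Unit 2C → $246,990.

Unit 2C: $246,990 · Unit 3A: $40,800 · Unit PH2: $202,400 · Unit 4B: $233,830 · Unit 5B: $53,180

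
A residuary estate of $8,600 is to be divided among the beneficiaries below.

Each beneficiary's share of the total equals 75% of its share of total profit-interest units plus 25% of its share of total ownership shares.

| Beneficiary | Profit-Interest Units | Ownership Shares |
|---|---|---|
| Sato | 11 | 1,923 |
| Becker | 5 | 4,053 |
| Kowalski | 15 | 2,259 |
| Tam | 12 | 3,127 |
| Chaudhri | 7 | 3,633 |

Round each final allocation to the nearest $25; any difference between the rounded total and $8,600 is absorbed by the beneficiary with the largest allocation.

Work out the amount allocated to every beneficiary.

Sato: $1,700 · Becker: $1,225 · Kowalski: $2,250 · Tam: $2,000 · Chaudhri: $1,425

Profit-interest units total 50; ownership shares total 14,995.
Combined weights (75% profit-interest units + 25% ownership shares): Sato 0.1971; Becker 0.1426; Kowalski 0.2627; Tam 0.2321; Chaudhri 0.1656.
Proportional shares: Sato 1,694.72; Becker 1,226.12; Kowalski 2,258.90; Tam 1,996.35; Chaudhri 1,423.90.
Rounded to nearest $25: Sato $1,700; Becker $1,225; Kowalski $2,250; Tam $2,000; Chaudhri $1,425. Sum = $8,600.
Rounded total matches; no reconciliation needed.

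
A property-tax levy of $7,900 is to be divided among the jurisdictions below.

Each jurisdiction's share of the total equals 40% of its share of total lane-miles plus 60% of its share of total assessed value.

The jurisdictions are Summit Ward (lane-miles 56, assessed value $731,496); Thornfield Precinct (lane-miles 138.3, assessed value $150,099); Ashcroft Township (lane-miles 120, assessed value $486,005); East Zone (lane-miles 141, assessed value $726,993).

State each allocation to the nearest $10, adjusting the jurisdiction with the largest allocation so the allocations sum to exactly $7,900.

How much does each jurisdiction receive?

Summit Ward: $2,040 | Thornfield Precinct: $1,300 | Ashcroft Township: $1,930 | East Zone: $2,630

Totals — lane-miles 455.3, assessed value 2,094,593.
Composite weights (40% lane-miles + 60% assessed value): Summit Ward 0.2587; Thornfield Precinct 0.1645; Ashcroft Township 0.2446; East Zone 0.3321.
Pro-rata amounts: Summit Ward 2,044.02; Thornfield Precinct 1,299.54; Ashcroft Township 1,932.67; East Zone 2,623.77.
After rounding ($10): Summit Ward $2,040; Thornfield Precinct $1,300; Ashcroft Township $1,930; East Zone $2,620. Sum = $7,890.
Difference $7,900 − $7,890 = +$10 applied to largest allocation (East Zone): East Zone becomes $2,630.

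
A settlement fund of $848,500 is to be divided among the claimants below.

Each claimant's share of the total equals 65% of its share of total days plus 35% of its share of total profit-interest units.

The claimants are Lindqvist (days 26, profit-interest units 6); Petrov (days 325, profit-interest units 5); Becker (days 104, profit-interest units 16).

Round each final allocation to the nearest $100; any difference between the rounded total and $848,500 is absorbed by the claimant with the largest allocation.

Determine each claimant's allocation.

Lindqvist: $97,500 | Petrov: $449,000 | Becker: $302,000

Totals — days 455, profit-interest units 27.
Combined weights (65% days + 35% profit-interest units): Lindqvist 0.1149; Petrov 0.5291; Becker 0.3560.
Raw shares: Lindqvist 97,510.16; Petrov 448,941.80; Becker 302,048.04.
At nearest $100: Lindqvist $97,500; Petrov $448,900; Becker $302,000. Sum = $848,400.
Difference $848,500 − $848,400 = +$100 applied to largest allocation (Petrov): Petrov becomes $449,000.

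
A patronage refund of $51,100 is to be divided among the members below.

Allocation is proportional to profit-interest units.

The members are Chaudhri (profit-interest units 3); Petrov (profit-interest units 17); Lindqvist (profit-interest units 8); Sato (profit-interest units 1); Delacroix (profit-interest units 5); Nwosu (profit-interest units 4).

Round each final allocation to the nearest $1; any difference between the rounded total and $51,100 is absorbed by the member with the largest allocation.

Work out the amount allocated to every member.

Combined profit-interest units = 38.
Pro-rata amounts: Chaudhri 3/38 × $51,100 = 4,034.21; Petrov 17/38 × $51,100 = 22,860.53; Lindqvist 8/38 × $51,100 = 10,757.89; Sato 1/38 × $51,100 = 1,344.74; Delacroix 5/38 × $51,100 = 6,723.68; Nwosu 4/38 × $51,100 = 5,378.95.
Rounded to nearest $1: Chaudhri $4,034; Petrov $22,861; Lindqvist $10,758; Sato $1,345; Delacroix $6,724; Nwosu $5,379. Sum = $51,101.
Difference $51,100 − $51,101 = −$1 applied to largest allocation (Petrov): Petrov becomes $22,860.

Chaudhri: $4,034 · Petrov: $22,860 · Lindqvist: $10,758 · Sato: $1,345 · Delacroix: $6,724 · Nwosu: $5,379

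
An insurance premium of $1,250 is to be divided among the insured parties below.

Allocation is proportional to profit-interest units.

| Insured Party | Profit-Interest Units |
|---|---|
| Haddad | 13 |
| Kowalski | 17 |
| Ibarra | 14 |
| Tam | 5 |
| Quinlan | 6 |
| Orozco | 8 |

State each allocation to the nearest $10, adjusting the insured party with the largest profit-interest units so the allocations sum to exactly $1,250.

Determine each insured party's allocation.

Haddad: $260 · Kowalski: $330 · Ibarra: $280 · Tam: $100 · Quinlan: $120 · Orozco: $160

Profit-interest units total: 13 + 17 + 14 + 5 + 6 + 8 = 63.
Unrounded shares: Haddad 257.94; Kowalski 337.30; Ibarra 277.78; Tam 99.21; Quinlan 119.05; Orozco 158.73.
After rounding ($10): Haddad $260; Kowalski $340; Ibarra $280; Tam $100; Quinlan $120; Orozco $160. Sum = $1,260.
Difference $1,250 − $1,260 = −$10 applied to largest profit-interest units (Kowalski): Kowalski becomes $330.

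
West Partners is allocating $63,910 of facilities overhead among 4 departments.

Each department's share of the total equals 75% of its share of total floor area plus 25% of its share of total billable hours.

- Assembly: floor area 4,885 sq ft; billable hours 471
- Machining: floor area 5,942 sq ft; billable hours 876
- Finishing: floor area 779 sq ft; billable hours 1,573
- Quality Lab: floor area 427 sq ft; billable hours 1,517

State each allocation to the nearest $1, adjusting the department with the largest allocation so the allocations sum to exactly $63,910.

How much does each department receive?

Floor area total 12,033; billable hours total 4,437.
Composite weights (75% floor area + 25% billable hours): Assembly 0.3310; Machining 0.4197; Finishing 0.1372; Quality Lab 0.1121.
Pro-rata amounts: Assembly 21,155.07; Machining 26,823.93; Finishing 8,767.41; Quality Lab 7,163.59.
After rounding ($1): Assembly $21,155; Machining $26,824; Finishing $8,767; Quality Lab $7,164. Sum = $63,910.
No rounding difference to absorb.

Assembly: $21,155; Machining: $26,824; Finishing: $8,767; Quality Lab: $7,164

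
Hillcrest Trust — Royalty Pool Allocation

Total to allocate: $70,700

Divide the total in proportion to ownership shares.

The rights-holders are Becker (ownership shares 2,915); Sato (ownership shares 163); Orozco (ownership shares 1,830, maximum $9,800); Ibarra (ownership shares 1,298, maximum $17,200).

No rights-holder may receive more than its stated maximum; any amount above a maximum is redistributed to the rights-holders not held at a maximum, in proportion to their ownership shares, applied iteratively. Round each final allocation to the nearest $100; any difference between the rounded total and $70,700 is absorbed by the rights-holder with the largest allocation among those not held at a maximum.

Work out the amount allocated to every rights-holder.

Combined ownership shares = 6,206.
Proportional shares (ignoring caps): Becker 33,208.27; Sato 1,856.93; Orozco 20,847.73; Ibarra 14,787.08.
Capped: Orozco ($9,800); residual $60,900 reallocated over remaining ownership shares 4,376.
Capped: Ibarra ($17,200); residual $43,700 reallocated over remaining ownership shares 3,078.
Remaining shares: Becker 41,385.80 → $41,400; Sato 2,314.20 → $2,300.

Becker: $41,400; Sato: $2,300; Orozco: $9,800; Ibarra: $17,200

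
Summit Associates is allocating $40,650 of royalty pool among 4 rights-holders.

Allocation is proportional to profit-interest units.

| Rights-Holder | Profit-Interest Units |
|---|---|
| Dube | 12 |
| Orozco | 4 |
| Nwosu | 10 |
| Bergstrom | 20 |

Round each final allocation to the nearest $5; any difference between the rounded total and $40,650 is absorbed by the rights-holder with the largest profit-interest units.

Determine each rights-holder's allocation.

Dube: $10,605 | Orozco: $3,535 | Nwosu: $8,835 | Bergstrom: $17,675

Combined profit-interest units = 12 + 4 + 10 + 20 = 46.
Proportional shares: Dube 10,604.35; Orozco 3,534.78; Nwosu 8,836.96; Bergstrom 17,673.91.
After rounding ($5): Dube $10,605; Orozco $3,535; Nwosu $8,835; Bergstrom $17,675. Sum = $40,650.
Sum already equals the total — no adjustment.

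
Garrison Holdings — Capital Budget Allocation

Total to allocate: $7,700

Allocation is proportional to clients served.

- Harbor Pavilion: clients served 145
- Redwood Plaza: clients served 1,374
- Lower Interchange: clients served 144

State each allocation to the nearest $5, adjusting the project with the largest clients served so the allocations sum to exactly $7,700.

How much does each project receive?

Harbor Pavilion: $670; Redwood Plaza: $6,365; Lower Interchange: $665

Clients served total: 1,663.
Pro-rata amounts: Harbor Pavilion 145/1,663 × $7,700 = 671.38; Redwood Plaza 1,374/1,663 × $7,700 = 6,361.88; Lower Interchange 144/1,663 × $7,700 = 666.75.
After rounding ($5): Harbor Pavilion $670; Redwood Plaza $6,360; Lower Interchange $665. Sum = $7,695.
Difference $7,700 − $7,695 = +$5 applied to largest clients served (Redwood Plaza): Redwood Plaza becomes $6,365.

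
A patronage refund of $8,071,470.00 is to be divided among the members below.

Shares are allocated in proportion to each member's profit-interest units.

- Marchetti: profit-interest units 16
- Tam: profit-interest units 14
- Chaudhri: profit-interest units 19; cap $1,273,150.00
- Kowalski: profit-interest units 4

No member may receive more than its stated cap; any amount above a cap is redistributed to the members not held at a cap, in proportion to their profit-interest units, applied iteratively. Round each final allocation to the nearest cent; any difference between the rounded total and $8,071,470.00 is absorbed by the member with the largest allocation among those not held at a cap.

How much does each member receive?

Marchetti: $3,199,209.41 · Tam: $2,799,308.24 · Chaudhri: $1,273,150.00 · Kowalski: $799,802.35

Total profit-interest units = 53.
Proportional shares (ignoring caps): Marchetti 2,436,670.1887; Tam 2,132,086.4151; Chaudhri 2,893,545.8491; Kowalski 609,167.5472.
Cap binds for Chaudhri ($1,273,150.00); balance $6,798,320.00 reallocated over remaining profit-interest units 34.
Remaining shares: Marchetti 3,199,209.4118 → $3,199,209.41; Tam 2,799,308.2353 → $2,799,308.24; Kowalski 799,802.3529 → $799,802.35.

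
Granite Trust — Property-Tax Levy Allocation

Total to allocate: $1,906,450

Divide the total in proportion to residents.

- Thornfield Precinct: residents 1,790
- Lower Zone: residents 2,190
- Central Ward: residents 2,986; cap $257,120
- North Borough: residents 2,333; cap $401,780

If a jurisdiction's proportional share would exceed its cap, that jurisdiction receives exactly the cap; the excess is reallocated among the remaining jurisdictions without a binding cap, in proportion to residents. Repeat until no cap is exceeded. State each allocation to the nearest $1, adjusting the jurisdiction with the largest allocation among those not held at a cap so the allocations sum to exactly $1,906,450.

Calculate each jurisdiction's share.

Thornfield Precinct: $561,084 | Lower Zone: $686,466 | Central Ward: $257,120 | North Borough: $401,780

Sum of residents: 9,299.
Proportional shares (ignoring caps): Thornfield Precinct 366,979.84; Lower Zone 448,986.504; Central Ward 612,179.77; North Borough 478,303.89.
Held at cap: Central Ward ($257,120), North Borough ($401,780); balance $1,247,550 reallocated over remaining residents 3,980.
Shares after redistribution: Thornfield Precinct 561,084.05 → $561,084; Lower Zone 686,465.95 → $686,466.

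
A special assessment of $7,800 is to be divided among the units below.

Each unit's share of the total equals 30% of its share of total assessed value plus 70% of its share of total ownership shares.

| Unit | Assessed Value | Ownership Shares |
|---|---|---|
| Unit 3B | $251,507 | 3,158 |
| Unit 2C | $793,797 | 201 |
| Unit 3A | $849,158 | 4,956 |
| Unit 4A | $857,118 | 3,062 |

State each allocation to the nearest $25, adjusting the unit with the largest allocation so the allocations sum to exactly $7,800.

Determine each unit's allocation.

Assessed value total 2,751,580; ownership shares total 11,377.
Combined weights (30% assessed value + 70% ownership shares): Unit 3B 0.2217; Unit 2C 0.0989; Unit 3A 0.3975; Unit 4A 0.2818.
Proportional shares: Unit 3B 1,729.46; Unit 2C 771.52; Unit 3A 3,100.60; Unit 4A 2,198.41.
At nearest $25: Unit 3B $1,725; Unit 2C $775; Unit 3A $3,100; Unit 4A $2,200. Sum = $7,800.
Rounded total matches; no reconciliation needed.

Unit 3B: $1,725 | Unit 2C: $775 | Unit 3A: $3,100 | Unit 4A: $2,200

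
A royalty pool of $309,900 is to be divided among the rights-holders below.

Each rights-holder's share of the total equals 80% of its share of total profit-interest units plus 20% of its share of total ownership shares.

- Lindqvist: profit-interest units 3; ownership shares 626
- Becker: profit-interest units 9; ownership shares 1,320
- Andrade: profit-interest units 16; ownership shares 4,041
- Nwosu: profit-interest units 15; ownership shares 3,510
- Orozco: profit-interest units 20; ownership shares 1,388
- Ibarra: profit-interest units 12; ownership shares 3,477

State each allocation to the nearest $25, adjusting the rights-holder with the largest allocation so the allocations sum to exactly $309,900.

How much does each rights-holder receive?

Lindqvist: $12,625; Becker: $35,450; Andrade: $70,325; Nwosu: $64,725; Orozco: $72,100; Ibarra: $54,675

Totals — profit-interest units 75, ownership shares 14,362.
Combined weights (80% profit-interest units + 20% ownership shares): Lindqvist 0.0407; Becker 0.1144; Andrade 0.2269; Nwosu 0.2089; Orozco 0.2327; Ibarra 0.1764.
Proportional shares: Lindqvist 12,618.34; Becker 35,446.93; Andrade 70,328.76; Nwosu 64,731.60; Orozco 72,101.99; Ibarra 54,672.38.
Rounded to nearest $25: Lindqvist $12,625; Becker $35,450; Andrade $70,325; Nwosu $64,725; Orozco $72,100; Ibarra $54,675. Sum = $309,900.
No rounding difference to absorb.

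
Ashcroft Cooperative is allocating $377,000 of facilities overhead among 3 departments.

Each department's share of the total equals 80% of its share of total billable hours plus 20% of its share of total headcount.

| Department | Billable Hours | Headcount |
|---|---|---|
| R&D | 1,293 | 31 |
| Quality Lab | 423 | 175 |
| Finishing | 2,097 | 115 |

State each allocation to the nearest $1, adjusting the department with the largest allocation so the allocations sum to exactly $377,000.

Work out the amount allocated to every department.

Totals — billable hours 3,813, headcount 321.
Blended shares (80% billable hours + 20% headcount): R&D 0.2906; Quality Lab 0.1978; Finishing 0.5116.
Pro-rata amounts: R&D 109,555.11; Quality Lab 74,564.30; Finishing 192,880.60.
After rounding ($1): R&D $109,555; Quality Lab $74,564; Finishing $192,881. Sum = $377,000.
Sum already equals the total — no adjustment.

R&D: $109,555; Quality Lab: $74,564; Finishing: $192,881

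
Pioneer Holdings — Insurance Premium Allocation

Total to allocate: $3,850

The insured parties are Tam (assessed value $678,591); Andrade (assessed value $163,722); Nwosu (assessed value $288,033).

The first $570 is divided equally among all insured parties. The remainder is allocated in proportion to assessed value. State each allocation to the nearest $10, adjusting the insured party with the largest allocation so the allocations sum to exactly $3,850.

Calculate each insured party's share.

First tranche $570 split equally: $190 each.
Remainder $3,280 by assessed value (total 1,130,346): Tam 1,969.11 → $1,970; Andrade 475.08 → $480; Nwosu 835.80 → $840.
Rounding difference −$10 on remainder applied to Tam.
Totals: Tam $190 + $1,960 = $2,150; Andrade $190 + $480 = $670; Nwosu $190 + $840 = $1,030.

Tam: $2,150 | Andrade: $670 | Nwosu: $1,030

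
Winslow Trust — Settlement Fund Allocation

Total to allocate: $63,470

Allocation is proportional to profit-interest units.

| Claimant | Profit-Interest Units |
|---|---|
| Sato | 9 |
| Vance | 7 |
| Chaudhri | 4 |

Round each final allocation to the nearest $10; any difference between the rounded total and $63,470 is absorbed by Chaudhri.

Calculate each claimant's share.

Combined profit-interest units = 20.
Raw shares: Sato 9/20 × $63,470 = 28,561.50; Vance 7/20 × $63,470 = 22,214.50; Chaudhri 4/20 × $63,470 = 12,694.00.
At nearest $10: Sato $28,560; Vance $22,210; Chaudhri $12,690. Sum = $63,460.
Difference $63,470 − $63,460 = +$10 applied to Chaudhri: Chaudhri becomes $12,700.

Sato: $28,560 · Vance: $22,210 · Chaudhri: $12,700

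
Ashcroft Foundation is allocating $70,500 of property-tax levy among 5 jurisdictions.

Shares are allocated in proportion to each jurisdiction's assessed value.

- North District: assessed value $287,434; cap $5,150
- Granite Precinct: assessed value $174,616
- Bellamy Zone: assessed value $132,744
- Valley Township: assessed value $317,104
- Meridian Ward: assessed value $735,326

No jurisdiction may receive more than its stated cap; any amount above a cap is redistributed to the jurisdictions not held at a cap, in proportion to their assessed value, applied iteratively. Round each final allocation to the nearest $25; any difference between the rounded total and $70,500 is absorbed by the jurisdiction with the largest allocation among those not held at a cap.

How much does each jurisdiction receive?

North District: $5,150; Granite Precinct: $8,400; Bellamy Zone: $6,375; Valley Township: $15,250; Meridian Ward: $35,325

Sum of assessed value: 1,647,224.
Unconstrained shares: North District 12,301.97; Granite Precinct 7,473.44; Bellamy Zone 5,681.35; Valley Township 13,571.82; Meridian Ward 31,471.42.
Held at cap: North District ($5,150); balance $65,350 reallocated over remaining assessed value 1,359,790.
Remaining shares: Granite Precinct 8,391.85 → $8,400; Bellamy Zone 6,379.53 → $6,375; Valley Township 15,239.67 → $15,250; Meridian Ward 35,338.95 → $35,350.
Rounding difference −$25 applied to Meridian Ward → $35,325.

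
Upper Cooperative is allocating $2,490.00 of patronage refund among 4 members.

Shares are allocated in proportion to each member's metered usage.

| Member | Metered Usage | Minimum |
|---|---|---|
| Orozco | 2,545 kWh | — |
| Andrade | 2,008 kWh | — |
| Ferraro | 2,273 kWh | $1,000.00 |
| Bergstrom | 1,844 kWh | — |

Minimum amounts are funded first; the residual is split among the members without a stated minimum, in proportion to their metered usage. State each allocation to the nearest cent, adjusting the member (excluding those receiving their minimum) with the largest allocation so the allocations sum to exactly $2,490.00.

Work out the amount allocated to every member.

Minimums first: Ferraro $1,000.00. Residual $1,490.00.
Residual split over remaining metered usage 6,397: Orozco 592.7857 → $592.79; Andrade 467.7067 → $467.71; Bergstrom 429.5076 → $429.51.
Rounding difference −$0.01 applied to Orozco → $592.78.

Orozco: $592.78 | Andrade: $467.71 | Ferraro: $1,000.00 | Bergstrom: $429.51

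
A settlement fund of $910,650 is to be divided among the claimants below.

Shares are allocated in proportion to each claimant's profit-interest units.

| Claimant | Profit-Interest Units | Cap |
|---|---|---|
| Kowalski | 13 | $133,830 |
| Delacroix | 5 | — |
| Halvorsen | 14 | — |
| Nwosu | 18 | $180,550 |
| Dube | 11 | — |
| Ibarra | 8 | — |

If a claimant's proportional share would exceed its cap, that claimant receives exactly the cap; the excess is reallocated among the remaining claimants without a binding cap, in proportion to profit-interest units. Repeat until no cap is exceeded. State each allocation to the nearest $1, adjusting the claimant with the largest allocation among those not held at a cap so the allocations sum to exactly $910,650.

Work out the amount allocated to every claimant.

Kowalski: $133,830 · Delacroix: $78,457 · Halvorsen: $219,678 · Nwosu: $180,550 · Dube: $172,604 · Ibarra: $125,531

Combined profit-interest units = 69.
Pro-rata shares before constraints: Kowalski 171,571.74; Delacroix 65,989.13; Halvorsen 184,769.57; Nwosu 237,560.87; Dube 145,176.09; Ibarra 105,582.61.
Held at cap: Kowalski ($133,830), Nwosu ($180,550); balance $596,270 reallocated over remaining profit-interest units 38.
Remaining shares: Delacroix 78,456.58 → $78,457; Halvorsen 219,678.42 → $219,678; Dube 172,604.47 → $172,604; Ibarra 125,530.53 → $125,531.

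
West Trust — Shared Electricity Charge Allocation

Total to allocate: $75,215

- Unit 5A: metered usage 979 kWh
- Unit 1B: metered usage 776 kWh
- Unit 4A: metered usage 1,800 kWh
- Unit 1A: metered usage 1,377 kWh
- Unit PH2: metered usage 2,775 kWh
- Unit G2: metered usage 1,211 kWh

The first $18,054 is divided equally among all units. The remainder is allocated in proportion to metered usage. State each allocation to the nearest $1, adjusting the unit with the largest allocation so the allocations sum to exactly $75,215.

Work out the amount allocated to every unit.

Unit 5A: $9,284; Unit 1B: $7,983; Unit 4A: $14,546; Unit 1A: $11,835; Unit PH2: $20,796; Unit G2: $10,771

$18,054 shared equally gives $3,009 per unit.
Remainder $57,161 by metered usage (total 8,918): Unit 5A 6,275.02 → $6,275; Unit 1B 4,973.87 → $4,974; Unit 4A 11,537.32 → $11,537; Unit 1A 8,826.05 → $8,826; Unit PH2 17,786.70 → $17,787; Unit G2 7,762.05 → $7,762.
Totals: Unit 5A $3,009 + $6,275 = $9,284; Unit 1B $3,009 + $4,974 = $7,983; Unit 4A $3,009 + $11,537 = $14,546; Unit 1A $3,009 + $8,826 = $11,835; Unit PH2 $3,009 + $17,787 = $20,796; Unit G2 $3,009 + $7,762 = $10,771.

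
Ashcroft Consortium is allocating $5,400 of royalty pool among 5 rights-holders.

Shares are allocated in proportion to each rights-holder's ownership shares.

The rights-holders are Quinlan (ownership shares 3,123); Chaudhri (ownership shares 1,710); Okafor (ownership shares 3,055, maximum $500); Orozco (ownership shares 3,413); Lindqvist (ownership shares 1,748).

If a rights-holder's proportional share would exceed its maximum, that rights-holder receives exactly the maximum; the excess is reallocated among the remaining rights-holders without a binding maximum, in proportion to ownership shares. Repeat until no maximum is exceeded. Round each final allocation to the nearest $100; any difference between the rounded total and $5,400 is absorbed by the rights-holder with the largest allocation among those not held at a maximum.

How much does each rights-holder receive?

Total ownership shares = 13,049.
Unconstrained shares: Quinlan 1,292.37; Chaudhri 707.64; Okafor 1,264.23; Orozco 1,412.38; Lindqvist 723.37.
Capped: Okafor ($500); remaining pool $4,900 reallocated over remaining ownership shares 9,994.
Redistributed shares: Quinlan 1,531.19 → $1,500; Chaudhri 838.40 → $800; Orozco 1,673.37 → $1,700; Lindqvist 857.03 → $900.

Quinlan: $1,500; Chaudhri: $800; Okafor: $500; Orozco: $1,700; Lindqvist: $900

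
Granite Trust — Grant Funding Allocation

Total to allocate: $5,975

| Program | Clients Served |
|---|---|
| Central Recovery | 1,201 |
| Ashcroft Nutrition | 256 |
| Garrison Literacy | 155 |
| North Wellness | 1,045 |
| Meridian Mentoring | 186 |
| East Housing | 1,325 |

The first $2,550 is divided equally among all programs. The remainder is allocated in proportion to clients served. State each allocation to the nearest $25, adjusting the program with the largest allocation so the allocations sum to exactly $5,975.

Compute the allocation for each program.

Equal tier: $2,550 ÷ 6 = $425 apiece.
Remainder $3,425 by clients served (total 4,168): Central Recovery 986.91 → $975; Ashcroft Nutrition 210.36 → $200; Garrison Literacy 127.37 → $125; North Wellness 858.72 → $850; Meridian Mentoring 152.84 → $150; East Housing 1,088.80 → $1,100.
Rounding difference +$25 on remainder applied to East Housing.
Totals: Central Recovery $425 + $975 = $1,400; Ashcroft Nutrition $425 + $200 = $625; Garrison Literacy $425 + $125 = $550; North Wellness $425 + $850 = $1,275; Meridian Mentoring $425 + $150 = $575; East Housing $425 + $1,125 = $1,550.

Central Recovery: $1,400; Ashcroft Nutrition: $625; Garrison Literacy: $550; North Wellness: $1,275; Meridian Mentoring: $575; East Housing: $1,550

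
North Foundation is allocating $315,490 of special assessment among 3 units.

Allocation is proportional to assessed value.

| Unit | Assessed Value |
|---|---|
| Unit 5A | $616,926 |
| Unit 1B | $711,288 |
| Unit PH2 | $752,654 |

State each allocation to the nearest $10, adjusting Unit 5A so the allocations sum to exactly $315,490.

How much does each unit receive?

Unit 5A: $93,540; Unit 1B: $107,840; Unit PH2: $114,110

Assessed value total: 2,080,868.
Proportional shares: Unit 5A 616,926/2,080,868 × $315,490 = 93,534.998; Unit 1B 711,288/2,080,868 × $315,490 = 107,841.66; Unit PH2 752,654/2,080,868 × $315,490 = 114,113.35.
After rounding ($10): Unit 5A $93,530; Unit 1B $107,840; Unit PH2 $114,110. Sum = $315,480.
Difference $315,490 − $315,480 = +$10 applied to Unit 5A: Unit 5A becomes $93,540.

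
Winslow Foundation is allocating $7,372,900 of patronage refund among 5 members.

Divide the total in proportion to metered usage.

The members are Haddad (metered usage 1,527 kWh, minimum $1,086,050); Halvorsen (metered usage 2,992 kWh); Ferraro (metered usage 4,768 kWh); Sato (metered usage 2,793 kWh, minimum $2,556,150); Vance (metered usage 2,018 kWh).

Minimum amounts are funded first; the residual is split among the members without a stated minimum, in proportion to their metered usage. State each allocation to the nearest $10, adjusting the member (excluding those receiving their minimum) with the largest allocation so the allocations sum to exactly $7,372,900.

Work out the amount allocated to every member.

Minimums first: Haddad $1,086,050; Sato $2,556,150. Balance $3,730,700.
Balance split over remaining metered usage 9,778: Halvorsen 1,141,568.26 → $1,141,570; Ferraro 1,819,183.64 → $1,819,180; Vance 769,948.11 → $769,950.

Haddad: $1,086,050; Halvorsen: $1,141,570; Ferraro: $1,819,180; Sato: $2,556,150; Vance: $769,950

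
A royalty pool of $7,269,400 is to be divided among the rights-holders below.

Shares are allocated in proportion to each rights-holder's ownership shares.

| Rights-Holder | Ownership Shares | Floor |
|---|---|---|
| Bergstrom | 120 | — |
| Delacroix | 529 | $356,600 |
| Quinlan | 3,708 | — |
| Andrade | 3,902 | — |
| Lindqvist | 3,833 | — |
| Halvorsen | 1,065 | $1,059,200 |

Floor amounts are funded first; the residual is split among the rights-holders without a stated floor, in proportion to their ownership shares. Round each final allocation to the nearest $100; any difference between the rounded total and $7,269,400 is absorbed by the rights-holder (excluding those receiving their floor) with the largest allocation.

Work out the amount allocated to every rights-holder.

Fund the minimums — Delacroix $356,600; Halvorsen $1,059,200. Residual $5,853,600.
Residual split over remaining ownership shares 11,563: Bergstrom 60,748.25 → $60,700; Quinlan 1,877,120.89 → $1,877,100; Andrade 1,975,330.55 → $1,975,300; Lindqvist 1,940,400.31 → $1,940,400.
Rounding difference +$100 applied to Andrade → $1,975,400.

Bergstrom: $60,700 | Delacroix: $356,600 | Quinlan: $1,877,100 | Andrade: $1,975,400 | Lindqvist: $1,940,400 | Halvorsen: $1,059,200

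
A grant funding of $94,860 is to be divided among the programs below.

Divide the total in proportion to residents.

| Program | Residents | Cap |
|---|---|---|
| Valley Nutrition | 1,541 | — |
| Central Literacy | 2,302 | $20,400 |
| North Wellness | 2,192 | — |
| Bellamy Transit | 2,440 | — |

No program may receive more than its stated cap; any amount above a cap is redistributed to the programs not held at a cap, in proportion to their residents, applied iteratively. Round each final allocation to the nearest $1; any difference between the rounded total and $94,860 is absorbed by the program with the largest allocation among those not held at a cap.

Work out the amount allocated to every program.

Combined residents = 8,475.
Pro-rata shares before constraints: Valley Nutrition 17,248.29; Central Literacy 25,766.10; North Wellness 24,534.88; Bellamy Transit 27,310.73.
Cap binds for Central Literacy ($20,400); balance $74,460 reallocated over remaining residents 6,173.
Redistributed shares: Valley Nutrition 18,587.86 → $18,588; North Wellness 26,440.36 → $26,440; Bellamy Transit 29,431.78 → $29,432.

Valley Nutrition: $18,588 | Central Literacy: $20,400 | North Wellness: $26,440 | Bellamy Transit: $29,432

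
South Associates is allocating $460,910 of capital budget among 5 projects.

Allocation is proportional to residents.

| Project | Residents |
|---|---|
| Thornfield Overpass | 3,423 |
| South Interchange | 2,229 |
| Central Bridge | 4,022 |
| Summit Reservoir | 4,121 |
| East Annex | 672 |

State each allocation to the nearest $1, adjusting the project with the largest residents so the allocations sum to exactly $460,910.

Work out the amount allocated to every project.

Thornfield Overpass: $109,055 · South Interchange: $71,015 · Central Bridge: $128,139 · Summit Reservoir: $131,291 · East Annex: $21,410

Sum of residents: 14,467.
Raw shares: Thornfield Overpass 3,423/14,467 × $460,910 = 109,054.74; South Interchange 2,229/14,467 × $460,910 = 71,014.61; Central Bridge 4,022/14,467 × $460,910 = 128,138.52; Summit Reservoir 4,121/14,467 × $460,910 = 131,292.60; East Annex 672/14,467 × $460,910 = 21,409.52.
After rounding ($1): Thornfield Overpass $109,055; South Interchange $71,015; Central Bridge $128,139; Summit Reservoir $131,293; East Annex $21,410. Sum = $460,912.
Difference $460,910 − $460,912 = −$2 applied to largest residents (Summit Reservoir): Summit Reservoir becomes $131,291.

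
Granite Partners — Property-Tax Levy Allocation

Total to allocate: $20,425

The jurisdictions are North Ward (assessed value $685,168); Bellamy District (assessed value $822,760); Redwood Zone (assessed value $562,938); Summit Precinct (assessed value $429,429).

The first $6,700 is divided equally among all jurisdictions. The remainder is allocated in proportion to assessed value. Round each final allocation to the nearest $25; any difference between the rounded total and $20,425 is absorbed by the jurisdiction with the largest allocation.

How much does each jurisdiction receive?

$6,700 shared equally gives $1,675 per jurisdiction.
Remainder $13,725 by assessed value (total 2,500,295): North Ward 3,761.13 → $3,750; Bellamy District 4,516.42 → $4,525; Redwood Zone 3,090.16 → $3,100; Summit Precinct 2,357.29 → $2,350.
Totals: North Ward $1,675 + $3,750 = $5,425; Bellamy District $1,675 + $4,525 = $6,200; Redwood Zone $1,675 + $3,100 = $4,775; Summit Precinct $1,675 + $2,350 = $4,025.

North Ward: $5,425 | Bellamy District: $6,200 | Redwood Zone: $4,775 | Summit Precinct: $4,025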